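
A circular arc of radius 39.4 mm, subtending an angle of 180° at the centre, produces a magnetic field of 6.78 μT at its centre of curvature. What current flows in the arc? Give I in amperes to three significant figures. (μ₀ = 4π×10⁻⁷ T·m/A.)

For a circular arc, B = μ₀Iφ/(4πR) with φ in radians; here φ = 3.142 rad.
So I = 4πRB/(μ₀φ) = 4π × 0.0394 × 6.78×10⁻⁶ / (4π×10⁻⁷ × 3.142) = 0.850 A.

I ≈ 0.850 A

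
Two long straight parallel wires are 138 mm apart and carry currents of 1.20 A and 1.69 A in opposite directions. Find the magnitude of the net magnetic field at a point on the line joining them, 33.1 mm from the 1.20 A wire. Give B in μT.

B ≈ 10.5 μT

Each long wire gives B = μ₀I/(2πd). Distances are d₁ = 0.0331 m and d₂ = 0.1049 m.
B₁ = 7.25×10⁻⁶ T, B₂ = 3.22×10⁻⁶ T.
Between antiparallel currents both contributions point the same way, so they add. B = B₁ + B₂ = 7.25×10⁻⁶ + 3.22×10⁻⁶ = 1.05×10⁻⁵ T.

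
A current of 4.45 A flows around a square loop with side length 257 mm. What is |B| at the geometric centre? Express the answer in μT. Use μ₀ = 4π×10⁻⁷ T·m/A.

B ≈ 19.6 μT

Each side is a finite straight segment at perpendicular distance d = a/(2 tan(π/4)) = 0.1285 m from the centre, with end-angles ±π/4.
One side contributes B₁ = (μ₀I/4πd)·2 sin(π/4) = 4.90×10⁻⁶ T.
All 4 sides add in the same direction: B = 4 × 4.90×10⁻⁶ = 1.96×10⁻⁵ T.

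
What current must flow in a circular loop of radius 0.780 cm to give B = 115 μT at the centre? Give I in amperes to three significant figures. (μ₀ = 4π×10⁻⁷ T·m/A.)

I ≈ 1.43 A

At the centre of a circular loop B = μ₀I/(2R), so I = 2RB/μ₀.
With R = 0.0078 m, I = 2 × 0.0078 × 1.15×10⁻⁴ / (4π×10⁻⁷) = 1.43 A.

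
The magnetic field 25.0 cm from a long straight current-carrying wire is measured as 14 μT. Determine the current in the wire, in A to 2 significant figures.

For a long straight wire B = μ₀I/(2πd), so I = 2πdB/μ₀.
I = 2π × 0.25 × 1.40×10⁻⁵ / (4π×10⁻⁷) = 17.5 A.

I ≈ 18 A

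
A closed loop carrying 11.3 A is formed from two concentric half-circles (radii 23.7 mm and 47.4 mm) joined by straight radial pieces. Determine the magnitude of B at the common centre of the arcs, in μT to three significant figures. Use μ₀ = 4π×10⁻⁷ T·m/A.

The radial connectors point toward the centre, so dl × r̂ = 0 and they contribute nothing.
Each semicircle gives μ₀I/(4R): inner arc 1.50×10⁻⁴ T, outer arc 7.49×10⁻⁵ T.
The two arcs carry current in opposite angular senses, so their fields oppose: B = |1.50×10⁻⁴ − 7.49×10⁻⁵| = 7.49×10⁻⁵ T.

B ≈ 74.9 μT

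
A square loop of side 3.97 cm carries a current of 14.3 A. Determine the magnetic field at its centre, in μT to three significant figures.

Each side is a finite straight segment at perpendicular distance d = a/(2 tan(π/4)) = 0.01985 m from the centre, with end-angles ±π/4.
One side contributes B₁ = (μ₀I/4πd)·2 sin(π/4) = 1.02×10⁻⁴ T.
All 4 sides add in the same direction: B = 4 × 1.02×10⁻⁴ = 4.08×10⁻⁴ T.

B ≈ 408 μT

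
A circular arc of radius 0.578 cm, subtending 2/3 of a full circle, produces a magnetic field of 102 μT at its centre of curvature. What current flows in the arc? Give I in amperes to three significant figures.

For a circular arc, B = μ₀Iφ/(4πR) with φ in radians; here φ = 4.189 rad.
So I = 4πRB/(μ₀φ) = 4π × 0.00578 × 1.02×10⁻⁴ / (4π×10⁻⁷ × 4.189) = 1.41 A.

I ≈ 1.41 A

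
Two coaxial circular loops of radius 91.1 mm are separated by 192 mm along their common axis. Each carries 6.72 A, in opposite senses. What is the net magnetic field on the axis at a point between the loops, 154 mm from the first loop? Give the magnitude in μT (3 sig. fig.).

B ≈ 30.3 μT

Each loop contributes B = μ₀IR²/[2(R²+z²)^(3/2)] on the axis, with z measured from that loop.
Loop 1 (z = 0.154 m): B₁ = 6.12×10⁻⁶ T. Loop 2 (z = 0.038 m): B₂ = 3.64×10⁻⁵ T.
The fields oppose: B = |B₁ − B₂| = 3.03×10⁻⁵ T.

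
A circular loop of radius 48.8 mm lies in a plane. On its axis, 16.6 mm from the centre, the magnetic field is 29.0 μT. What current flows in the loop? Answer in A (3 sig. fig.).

On the axis of a loop, B = μ₀IR²/[2(R²+z²)^(3/2)], so I = 2B(R²+z²)^(3/2)/(μ₀R²).
R² + z² = 0.002381 + 0.0002756 = 0.002657 m²; raised to 3/2 gives 1.37×10⁻⁴ m³.
I = 2 × 2.90×10⁻⁵ × 1.37×10⁻⁴ / (1.26×10⁻⁶ × 0.002381) = 2.65 A.

I ≈ 2.65 A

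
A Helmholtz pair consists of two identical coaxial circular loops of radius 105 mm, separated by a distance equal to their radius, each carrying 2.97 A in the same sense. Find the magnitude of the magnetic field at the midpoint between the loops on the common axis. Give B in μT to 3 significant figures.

B ≈ 25.4 μT

Each loop contributes B = μ₀IR²/[2(R²+z²)^(3/2)] on the axis, with z measured from that loop.
Loop 1 (z = 0.0525 m): B₁ = 1.27×10⁻⁵ T. Loop 2 (z = 0.0525 m): B₂ = 1.27×10⁻⁵ T.
The fields add: B = B₁ + B₂ = 2.54×10⁻⁵ T.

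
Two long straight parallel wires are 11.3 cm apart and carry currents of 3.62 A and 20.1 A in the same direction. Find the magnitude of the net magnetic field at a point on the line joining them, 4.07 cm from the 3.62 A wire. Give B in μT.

B ≈ 37.8 μT

Each long wire gives B = μ₀I/(2πd). Distances are d₁ = 0.0407 m and d₂ = 0.0723 m.
B₁ = 1.78×10⁻⁵ T, B₂ = 5.56×10⁻⁵ T.
Between parallel currents the two contributions point in opposite directions, so they subtract. B = |B₁ − B₂| = |1.78×10⁻⁵ − 5.56×10⁻⁵| = 3.78×10⁻⁵ T.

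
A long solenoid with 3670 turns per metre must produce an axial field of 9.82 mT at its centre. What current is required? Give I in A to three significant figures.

Inside a long solenoid B = μ₀nI with n = 3670 m⁻¹, so I = B/(μ₀n).
I = 9.82×10⁻³ / (4π×10⁻⁷ × 3670) = 2.13 A.

I ≈ 2.13 A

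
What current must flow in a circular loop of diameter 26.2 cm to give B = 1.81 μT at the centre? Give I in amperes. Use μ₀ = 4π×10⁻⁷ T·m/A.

I ≈ 0.377 A

At the centre of a circular loop B = μ₀I/(2R), so I = 2RB/μ₀.
With R = 0.131 m, I = 2 × 0.131 × 1.81×10⁻⁶ / (4π×10⁻⁷) = 0.377 A.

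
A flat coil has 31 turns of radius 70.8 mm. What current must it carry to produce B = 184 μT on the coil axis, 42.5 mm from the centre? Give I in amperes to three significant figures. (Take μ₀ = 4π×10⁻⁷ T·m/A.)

I ≈ 1.06 A

For an N-turn coil, B = Nμ₀IR²/[2(R²+z²)^(3/2)] with R = 0.0708 m, z = 0.0425 m, so I = 2B(R²+z²)^(3/2)/(Nμ₀R²) = 2 × 1.84×10⁻⁴ × 5.63×10⁻⁴ / (31 × 4π×10⁻⁷ × 0.005013) = 1.06 A.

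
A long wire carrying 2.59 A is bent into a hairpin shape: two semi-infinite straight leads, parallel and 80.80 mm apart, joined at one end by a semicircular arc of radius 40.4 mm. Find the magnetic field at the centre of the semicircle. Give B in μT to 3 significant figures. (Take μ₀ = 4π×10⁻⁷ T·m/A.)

The semicircular arc contributes B_arc = μ₀I·π/(4πR) = μ₀I/(4R) = 2.01×10⁻⁵ T.
Each semi-infinite lead is at perpendicular distance R = 0.0404 m from the centre, with the perpendicular foot at its near end, so it contributes μ₀I/(4πR); both point the same way, together 1.28×10⁻⁵ T.
Arc and leads all point the same direction: B = 2.01×10⁻⁵ + 1.28×10⁻⁵ = 3.30×10⁻⁵ T.

B ≈ 33.0 μT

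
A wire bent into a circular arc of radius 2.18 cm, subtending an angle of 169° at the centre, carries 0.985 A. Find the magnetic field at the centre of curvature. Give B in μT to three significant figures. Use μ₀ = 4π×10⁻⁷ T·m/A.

The Biot–Savart field of a circular arc at its centre is B = μ₀Iφ/(4πR), with φ = 2.95 rad.
B = (4π×10⁻⁷ × 0.985 × 2.95) / (4π × 0.0218) = 1.33×10⁻⁵ T.

B ≈ 13.3 μT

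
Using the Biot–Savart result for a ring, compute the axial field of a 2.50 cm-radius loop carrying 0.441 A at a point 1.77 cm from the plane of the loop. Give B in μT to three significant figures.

B ≈ 6.03 μT

On the axis of a circular loop, B = μ₀IR² / [2(R²+z²)^(3/2)].
R² + z² = (0.025)² + (0.0177)² = 0.0009383 m², and (R²+z²)^(3/2) = 2.87×10⁻⁵ m³.
B = (4π×10⁻⁷ × 0.441 × 0.000625) / (2 × 2.87×10⁻⁵) = 6.03×10⁻⁶ T.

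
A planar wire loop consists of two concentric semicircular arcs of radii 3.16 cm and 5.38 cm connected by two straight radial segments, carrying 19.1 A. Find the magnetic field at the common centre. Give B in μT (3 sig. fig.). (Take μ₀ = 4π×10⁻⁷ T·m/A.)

B ≈ 78.4 μT

The radial connectors point toward the centre, so dl × r̂ = 0 and they contribute nothing.
Each semicircle gives μ₀I/(4R): inner arc 1.90×10⁻⁴ T, outer arc 1.12×10⁻⁴ T.
The two arcs carry current in opposite angular senses, so their fields oppose: B = |1.90×10⁻⁴ − 1.12×10⁻⁴| = 7.84×10⁻⁵ T.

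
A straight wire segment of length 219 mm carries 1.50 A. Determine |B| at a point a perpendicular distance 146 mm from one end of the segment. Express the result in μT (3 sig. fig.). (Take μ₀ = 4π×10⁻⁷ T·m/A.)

B ≈ 0.855 μT

For a finite straight segment, B = (μ₀I/4πd)(sinθ₁ + sinθ₂), where θ₁, θ₂ are the angles from the perpendicular to each end.
The perpendicular foot is at one end, so the two end-offsets along the wire are 0 and L = 0.219 m.
sinθ₁ = 0/√(0²+0.146²) = 0.0000; sinθ₂ = 0.219/√(0.219²+0.146²) = 0.8321.
B = (4π×10⁻⁷ × 1.50) / (4π × 0.146) × (0.0000 + 0.8321) = 8.55×10⁻⁷ T.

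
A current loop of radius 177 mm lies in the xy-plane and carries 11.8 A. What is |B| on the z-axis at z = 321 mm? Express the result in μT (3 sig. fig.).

B ≈ 4.72 μT

On the axis of a circular loop, B = μ₀IR² / [2(R²+z²)^(3/2)].
R² + z² = (0.177)² + (0.321)² = 0.1344 m², and (R²+z²)^(3/2) = 4.93×10⁻² m³.
B = (4π×10⁻⁷ × 11.8 × 0.03133) / (2 × 4.93×10⁻²) = 4.72×10⁻⁶ T.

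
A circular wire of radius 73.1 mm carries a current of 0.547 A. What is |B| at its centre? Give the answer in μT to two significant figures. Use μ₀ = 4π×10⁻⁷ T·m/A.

At the centre of a circular loop the Biot–Savart law gives B = μ₀I/(2R).
B = (4π×10⁻⁷ × 0.547) / (2 × 0.0731) = 4.70×10⁻⁶ T.

B ≈ 4.7 μT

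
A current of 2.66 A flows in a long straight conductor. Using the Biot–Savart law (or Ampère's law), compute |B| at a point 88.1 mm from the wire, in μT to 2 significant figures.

B ≈ 6.0 μT

For an infinitely long straight wire, B = μ₀I/(2πd).
B = (4π×10⁻⁷ × 2.66) / (2π × 0.0881) = 6.04×10⁻⁶ T.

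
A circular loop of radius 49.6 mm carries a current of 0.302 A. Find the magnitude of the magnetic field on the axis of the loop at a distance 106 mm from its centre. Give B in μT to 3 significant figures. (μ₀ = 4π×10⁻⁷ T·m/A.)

On the axis of a circular loop, B = μ₀IR² / [2(R²+z²)^(3/2)].
R² + z² = (0.0496)² + (0.106)² = 0.0137 m², and (R²+z²)^(3/2) = 1.60×10⁻³ m³.
B = (4π×10⁻⁷ × 0.302 × 0.00246) / (2 × 1.60×10⁻³) = 2.91×10⁻⁷ T.

B ≈ 0.291 μT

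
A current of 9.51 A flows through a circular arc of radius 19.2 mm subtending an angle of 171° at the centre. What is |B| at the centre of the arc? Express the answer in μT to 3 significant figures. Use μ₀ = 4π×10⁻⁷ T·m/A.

B ≈ 148 μT

The Biot–Savart field of a circular arc at its centre is B = μ₀Iφ/(4πR), with φ = 2.985 rad.
B = (4π×10⁻⁷ × 9.51 × 2.985) / (4π × 0.0192) = 1.48×10⁻⁴ T.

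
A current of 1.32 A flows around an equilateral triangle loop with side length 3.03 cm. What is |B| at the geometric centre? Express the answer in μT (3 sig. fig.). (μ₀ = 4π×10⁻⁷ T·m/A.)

Each side is a finite straight segment at perpendicular distance d = a/(2 tan(π/3)) = 0.008747 m from the centre, with end-angles ±π/3.
One side contributes B₁ = (μ₀I/4πd)·2 sin(π/3) = 2.61×10⁻⁵ T.
All 3 sides add in the same direction: B = 3 × 2.61×10⁻⁵ = 7.84×10⁻⁵ T.

B ≈ 78.4 μT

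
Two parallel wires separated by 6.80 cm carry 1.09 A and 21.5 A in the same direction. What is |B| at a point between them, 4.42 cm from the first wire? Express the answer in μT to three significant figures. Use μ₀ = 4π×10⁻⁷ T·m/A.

Each long wire gives B = μ₀I/(2πd). Distances are d₁ = 0.0442 m and d₂ = 0.0238 m.
B₁ = 4.93×10⁻⁶ T, B₂ = 1.81×10⁻⁴ T.
Between parallel currents the two contributions point in opposite directions, so they subtract. B = |B₁ − B₂| = |4.93×10⁻⁶ − 1.81×10⁻⁴| = 1.76×10⁻⁴ T.

B ≈ 176 μT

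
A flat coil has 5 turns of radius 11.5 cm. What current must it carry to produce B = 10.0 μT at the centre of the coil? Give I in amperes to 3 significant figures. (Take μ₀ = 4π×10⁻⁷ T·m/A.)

I ≈ 0.366 A

For an N-turn coil, B = Nμ₀I/(2R) with R = 0.115 m, so I = 2RB/(Nμ₀) = 2 × 0.115 × 1.00×10⁻⁵ / (5 × 4π×10⁻⁷) = 0.366 A.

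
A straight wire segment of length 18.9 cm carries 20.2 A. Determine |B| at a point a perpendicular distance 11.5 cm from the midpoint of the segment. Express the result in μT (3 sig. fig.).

For a finite straight segment, B = (μ₀I/4πd)(sinθ₁ + sinθ₂), where θ₁, θ₂ are the angles from the perpendicular to each end.
The perpendicular from the point meets the wire at its midpoint, so each end is L/2 = 0.0945 m away along the wire.
sinθ₁ = 0.0945/√(0.0945²+0.115²) = 0.6349; sinθ₂ = 0.0945/√(0.0945²+0.115²) = 0.6349.
B = (4π×10⁻⁷ × 20.2) / (4π × 0.115) × (0.6349 + 0.6349) = 2.23×10⁻⁵ T.

B ≈ 22.3 μT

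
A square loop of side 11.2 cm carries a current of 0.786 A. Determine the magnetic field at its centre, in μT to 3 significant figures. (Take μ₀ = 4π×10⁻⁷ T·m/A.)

B ≈ 7.94 μT

Each side is a finite straight segment at perpendicular distance d = a/(2 tan(π/4)) = 0.056 m from the centre, with end-angles ±π/4.
One side contributes B₁ = (μ₀I/4πd)·2 sin(π/4) = 1.98×10⁻⁶ T.
All 4 sides add in the same direction: B = 4 × 1.98×10⁻⁶ = 7.94×10⁻⁶ T.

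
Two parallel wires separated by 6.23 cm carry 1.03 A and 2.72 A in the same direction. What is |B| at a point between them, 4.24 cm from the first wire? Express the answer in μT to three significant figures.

Each long wire gives B = μ₀I/(2πd). Distances are d₁ = 0.0424 m and d₂ = 0.0199 m.
B₁ = 4.86×10⁻⁶ T, B₂ = 2.73×10⁻⁵ T.
Between parallel currents the two contributions point in opposite directions, so they subtract. B = |B₁ − B₂| = |4.86×10⁻⁶ − 2.73×10⁻⁵| = 2.25×10⁻⁵ T.

B ≈ 22.5 μT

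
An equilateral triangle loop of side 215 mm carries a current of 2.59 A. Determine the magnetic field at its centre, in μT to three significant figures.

B ≈ 21.7 μT

Each side is a finite straight segment at perpendicular distance d = a/(2 tan(π/3)) = 0.06207 m from the centre, with end-angles ±π/3.
One side contributes B₁ = (μ₀I/4πd)·2 sin(π/3) = 7.23×10⁻⁶ T.
All 3 sides add in the same direction: B = 3 × 7.23×10⁻⁶ = 2.17×10⁻⁵ T.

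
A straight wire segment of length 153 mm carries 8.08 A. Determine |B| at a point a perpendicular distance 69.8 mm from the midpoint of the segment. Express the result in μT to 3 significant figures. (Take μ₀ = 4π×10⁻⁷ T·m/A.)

For a finite straight segment, B = (μ₀I/4πd)(sinθ₁ + sinθ₂), where θ₁, θ₂ are the angles from the perpendicular to each end.
The perpendicular from the point meets the wire at its midpoint, so each end is L/2 = 0.0765 m away along the wire.
sinθ₁ = 0.0765/√(0.0765²+0.0698²) = 0.7387; sinθ₂ = 0.0765/√(0.0765²+0.0698²) = 0.7387.
B = (4π×10⁻⁷ × 8.08) / (4π × 0.0698) × (0.7387 + 0.7387) = 1.71×10⁻⁵ T.

B ≈ 17.1 μT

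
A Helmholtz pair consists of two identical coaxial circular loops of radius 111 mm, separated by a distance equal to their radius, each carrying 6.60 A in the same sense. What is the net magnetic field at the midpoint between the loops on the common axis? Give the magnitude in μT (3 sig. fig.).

Each loop contributes B = μ₀IR²/[2(R²+z²)^(3/2)] on the axis, with z measured from that loop.
Loop 1 (z = 0.0555 m): B₁ = 2.67×10⁻⁵ T. Loop 2 (z = 0.0555 m): B₂ = 2.67×10⁻⁵ T.
The fields add: B = B₁ + B₂ = 5.35×10⁻⁵ T.

B ≈ 53.5 μT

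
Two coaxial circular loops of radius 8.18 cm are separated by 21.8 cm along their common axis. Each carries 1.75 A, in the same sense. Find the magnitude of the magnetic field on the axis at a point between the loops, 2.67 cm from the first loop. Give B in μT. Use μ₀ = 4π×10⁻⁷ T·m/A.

Each loop contributes B = μ₀IR²/[2(R²+z²)^(3/2)] on the axis, with z measured from that loop.
Loop 1 (z = 0.0267 m): B₁ = 1.15×10⁻⁵ T. Loop 2 (z = 0.1913 m): B₂ = 8.17×10⁻⁷ T.
The fields add: B = B₁ + B₂ = 1.24×10⁻⁵ T.

B ≈ 12.4 μT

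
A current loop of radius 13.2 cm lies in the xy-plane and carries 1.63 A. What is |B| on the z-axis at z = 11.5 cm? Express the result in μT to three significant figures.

B ≈ 3.33 μT

On the axis of a circular loop, B = μ₀IR² / [2(R²+z²)^(3/2)].
R² + z² = (0.132)² + (0.115)² = 0.03065 m², and (R²+z²)^(3/2) = 5.37×10⁻³ m³.
B = (4π×10⁻⁷ × 1.63 × 0.01742) / (2 × 5.37×10⁻³) = 3.33×10⁻⁶ T.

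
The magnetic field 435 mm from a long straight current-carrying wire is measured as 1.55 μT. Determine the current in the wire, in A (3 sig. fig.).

For a long straight wire B = μ₀I/(2πd), so I = 2πdB/μ₀.
I = 2π × 0.435 × 1.55×10⁻⁶ / (4π×10⁻⁷) = 3.37 A.

I ≈ 3.37 A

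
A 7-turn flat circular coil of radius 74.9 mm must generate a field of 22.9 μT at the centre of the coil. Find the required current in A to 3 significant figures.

For an N-turn coil, B = Nμ₀I/(2R) with R = 0.0749 m, so I = 2RB/(Nμ₀) = 2 × 0.0749 × 2.29×10⁻⁵ / (7 × 4π×10⁻⁷) = 0.390 A.

I ≈ 0.390 A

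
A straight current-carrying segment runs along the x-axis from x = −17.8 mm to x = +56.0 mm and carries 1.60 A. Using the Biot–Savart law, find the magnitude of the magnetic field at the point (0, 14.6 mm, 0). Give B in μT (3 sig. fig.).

B ≈ 19.1 μT

For a finite straight segment, B = (μ₀I/4πd)(sinθ₁ + sinθ₂), where θ₁, θ₂ are the angles from the perpendicular to each end.
The perpendicular distance is d = 0.0146 m; the end-offsets along the wire are a = 0.0178 m and b = 0.056 m.
sinθ₁ = 0.0178/√(0.0178²+0.0146²) = 0.7732; sinθ₂ = 0.056/√(0.056²+0.0146²) = 0.9677.
B = (4π×10⁻⁷ × 1.60) / (4π × 0.0146) × (0.7732 + 0.9677) = 1.91×10⁻⁵ T.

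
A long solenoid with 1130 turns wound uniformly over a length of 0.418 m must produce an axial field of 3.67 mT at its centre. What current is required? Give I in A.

I ≈ 1.08 A

Inside a long solenoid B = μ₀nI with n = 2703 m⁻¹, so I = B/(μ₀n).
I = 3.67×10⁻³ / (4π×10⁻⁷ × 2703) = 1.08 A.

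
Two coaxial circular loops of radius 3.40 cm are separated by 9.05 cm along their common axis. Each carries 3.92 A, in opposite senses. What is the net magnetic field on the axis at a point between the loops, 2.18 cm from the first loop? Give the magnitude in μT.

B ≈ 36.9 μT

Each loop contributes B = μ₀IR²/[2(R²+z²)^(3/2)] on the axis, with z measured from that loop.
Loop 1 (z = 0.0218 m): B₁ = 4.32×10⁻⁵ T. Loop 2 (z = 0.0687 m): B₂ = 6.32×10⁻⁶ T.
The fields oppose: B = |B₁ − B₂| = 3.69×10⁻⁵ T.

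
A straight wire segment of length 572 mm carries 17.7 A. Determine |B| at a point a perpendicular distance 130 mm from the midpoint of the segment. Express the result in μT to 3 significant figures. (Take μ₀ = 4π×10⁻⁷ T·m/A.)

B ≈ 24.8 μT

For a finite straight segment, B = (μ₀I/4πd)(sinθ₁ + sinθ₂), where θ₁, θ₂ are the angles from the perpendicular to each end.
The perpendicular from the point meets the wire at its midpoint, so each end is L/2 = 0.286 m away along the wire.
sinθ₁ = 0.286/√(0.286²+0.13²) = 0.9104; sinθ₂ = 0.286/√(0.286²+0.13²) = 0.9104.
B = (4π×10⁻⁷ × 17.7) / (4π × 0.13) × (0.9104 + 0.9104) = 2.48×10⁻⁵ T.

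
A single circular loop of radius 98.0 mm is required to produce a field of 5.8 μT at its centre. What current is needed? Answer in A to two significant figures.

I ≈ 0.90 A

At the centre of a circular loop B = μ₀I/(2R), so I = 2RB/μ₀.
With R = 0.098 m, I = 2 × 0.098 × 5.80×10⁻⁶ / (4π×10⁻⁷) = 0.905 A.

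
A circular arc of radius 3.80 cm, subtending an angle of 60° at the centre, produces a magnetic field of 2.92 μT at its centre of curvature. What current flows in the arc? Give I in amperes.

I ≈ 1.06 A

For a circular arc, B = μ₀Iφ/(4πR) with φ in radians; here φ = 1.047 rad.
So I = 4πRB/(μ₀φ) = 4π × 0.038 × 2.92×10⁻⁶ / (4π×10⁻⁷ × 1.047) = 1.06 A.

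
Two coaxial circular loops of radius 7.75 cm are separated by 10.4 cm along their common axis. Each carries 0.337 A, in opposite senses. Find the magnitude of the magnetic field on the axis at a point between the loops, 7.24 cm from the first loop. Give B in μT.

Each loop contributes B = μ₀IR²/[2(R²+z²)^(3/2)] on the axis, with z measured from that loop.
Loop 1 (z = 0.0724 m): B₁ = 1.07×10⁻⁶ T. Loop 2 (z = 0.0316 m): B₂ = 2.17×10⁻⁶ T.
The fields oppose: B = |B₁ − B₂| = 1.10×10⁻⁶ T.

B ≈ 1.10 μT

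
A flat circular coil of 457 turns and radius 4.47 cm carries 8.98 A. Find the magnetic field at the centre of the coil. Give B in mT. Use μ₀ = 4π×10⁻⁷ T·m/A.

B ≈ 57.7 mT

For an N-turn flat coil, B = Nμ₀I/(2R) with R = 0.0447 m.
B = 457 × 1.26×10⁻⁴ T = 5.77×10⁻² T.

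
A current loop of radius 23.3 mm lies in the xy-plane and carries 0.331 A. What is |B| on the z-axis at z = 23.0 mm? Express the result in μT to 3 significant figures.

B ≈ 3.22 μT

On the axis of a circular loop, B = μ₀IR² / [2(R²+z²)^(3/2)].
R² + z² = (0.0233)² + (0.023)² = 0.001072 m², and (R²+z²)^(3/2) = 3.51×10⁻⁵ m³.
B = (4π×10⁻⁷ × 0.331 × 0.0005429) / (2 × 3.51×10⁻⁵) = 3.22×10⁻⁶ T.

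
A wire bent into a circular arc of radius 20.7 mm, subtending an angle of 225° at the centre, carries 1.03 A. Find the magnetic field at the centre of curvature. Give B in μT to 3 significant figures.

B ≈ 19.5 μT

The Biot–Savart field of a circular arc at its centre is B = μ₀Iφ/(4πR), with φ = 3.927 rad.
B = (4π×10⁻⁷ × 1.03 × 3.927) / (4π × 0.0207) = 1.95×10⁻⁵ T.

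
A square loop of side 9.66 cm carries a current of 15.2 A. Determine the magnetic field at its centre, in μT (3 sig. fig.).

Each side is a finite straight segment at perpendicular distance d = a/(2 tan(π/4)) = 0.0483 m from the centre, with end-angles ±π/4.
One side contributes B₁ = (μ₀I/4πd)·2 sin(π/4) = 4.45×10⁻⁵ T.
All 4 sides add in the same direction: B = 4 × 4.45×10⁻⁵ = 1.78×10⁻⁴ T.

B ≈ 178 μT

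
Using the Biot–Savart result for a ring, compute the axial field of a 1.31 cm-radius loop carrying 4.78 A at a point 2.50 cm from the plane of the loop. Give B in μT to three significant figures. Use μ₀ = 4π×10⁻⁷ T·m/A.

On the axis of a circular loop, B = μ₀IR² / [2(R²+z²)^(3/2)].
R² + z² = (0.0131)² + (0.025)² = 0.0007966 m², and (R²+z²)^(3/2) = 2.25×10⁻⁵ m³.
B = (4π×10⁻⁷ × 4.78 × 0.0001716) / (2 × 2.25×10⁻⁵) = 2.29×10⁻⁵ T.

B ≈ 22.9 μT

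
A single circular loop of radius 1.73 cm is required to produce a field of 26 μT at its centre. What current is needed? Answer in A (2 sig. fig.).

I ≈ 0.72 A

At the centre of a circular loop B = μ₀I/(2R), so I = 2RB/μ₀.
With R = 0.0173 m, I = 2 × 0.0173 × 2.60×10⁻⁵ / (4π×10⁻⁷) = 0.716 A.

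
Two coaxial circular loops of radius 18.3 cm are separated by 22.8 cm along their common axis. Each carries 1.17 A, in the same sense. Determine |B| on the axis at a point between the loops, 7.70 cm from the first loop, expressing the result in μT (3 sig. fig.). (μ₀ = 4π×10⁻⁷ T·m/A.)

B ≈ 4.99 μT

Each loop contributes B = μ₀IR²/[2(R²+z²)^(3/2)] on the axis, with z measured from that loop.
Loop 1 (z = 0.077 m): B₁ = 3.15×10⁻⁶ T. Loop 2 (z = 0.151 m): B₂ = 1.84×10⁻⁶ T.
The fields add: B = B₁ + B₂ = 4.99×10⁻⁶ T.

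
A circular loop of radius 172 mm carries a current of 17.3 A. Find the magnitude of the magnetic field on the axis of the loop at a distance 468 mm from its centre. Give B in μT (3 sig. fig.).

B ≈ 2.59 μT

On the axis of a circular loop, B = μ₀IR² / [2(R²+z²)^(3/2)].
R² + z² = (0.172)² + (0.468)² = 0.2486 m², and (R²+z²)^(3/2) = 0.124 m³.
B = (4π×10⁻⁷ × 17.3 × 0.02958) / (2 × 0.124) = 2.59×10⁻⁶ T.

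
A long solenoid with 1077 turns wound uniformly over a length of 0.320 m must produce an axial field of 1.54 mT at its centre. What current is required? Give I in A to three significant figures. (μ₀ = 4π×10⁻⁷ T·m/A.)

I ≈ 0.364 A

Inside a long solenoid B = μ₀nI with n = 3366 m⁻¹, so I = B/(μ₀n).
I = 1.54×10⁻³ / (4π×10⁻⁷ × 3366) = 0.364 A.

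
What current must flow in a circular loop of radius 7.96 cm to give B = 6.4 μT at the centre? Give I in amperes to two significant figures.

I ≈ 0.81 A

At the centre of a circular loop B = μ₀I/(2R), so I = 2RB/μ₀.
With R = 0.0796 m, I = 2 × 0.0796 × 6.40×10⁻⁶ / (4π×10⁻⁷) = 0.811 A.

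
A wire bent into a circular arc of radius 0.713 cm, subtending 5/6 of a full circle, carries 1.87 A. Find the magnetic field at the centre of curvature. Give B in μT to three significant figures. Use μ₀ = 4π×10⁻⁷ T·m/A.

The Biot–Savart field of a circular arc at its centre is B = μ₀Iφ/(4πR), with φ = 5.236 rad.
B = (4π×10⁻⁷ × 1.87 × 5.236) / (4π × 0.00713) = 1.37×10⁻⁴ T.

B ≈ 137 μT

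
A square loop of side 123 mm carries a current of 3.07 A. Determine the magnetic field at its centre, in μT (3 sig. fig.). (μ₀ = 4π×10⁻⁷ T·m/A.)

Each side is a finite straight segment at perpendicular distance d = a/(2 tan(π/4)) = 0.0615 m from the centre, with end-angles ±π/4.
One side contributes B₁ = (μ₀I/4πd)·2 sin(π/4) = 7.06×10⁻⁶ T.
All 4 sides add in the same direction: B = 4 × 7.06×10⁻⁶ = 2.82×10⁻⁵ T.

B ≈ 28.2 μT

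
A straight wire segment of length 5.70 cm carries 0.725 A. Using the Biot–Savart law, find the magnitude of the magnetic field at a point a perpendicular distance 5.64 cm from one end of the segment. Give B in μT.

For a finite straight segment, B = (μ₀I/4πd)(sinθ₁ + sinθ₂), where θ₁, θ₂ are the angles from the perpendicular to each end.
The perpendicular foot is at one end, so the two end-offsets along the wire are 0 and L = 0.057 m.
sinθ₁ = 0/√(0²+0.0564²) = 0.0000; sinθ₂ = 0.057/√(0.057²+0.0564²) = 0.7108.
B = (4π×10⁻⁷ × 0.725) / (4π × 0.0564) × (0.0000 + 0.7108) = 9.14×10⁻⁷ T.

B ≈ 0.914 μT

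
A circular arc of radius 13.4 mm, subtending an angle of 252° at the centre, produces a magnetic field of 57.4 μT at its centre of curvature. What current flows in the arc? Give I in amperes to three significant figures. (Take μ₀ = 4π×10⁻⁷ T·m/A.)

I ≈ 1.75 A

For a circular arc, B = μ₀Iφ/(4πR) with φ in radians; here φ = 4.398 rad.
So I = 4πRB/(μ₀φ) = 4π × 0.0134 × 5.74×10⁻⁵ / (4π×10⁻⁷ × 4.398) = 1.75 A.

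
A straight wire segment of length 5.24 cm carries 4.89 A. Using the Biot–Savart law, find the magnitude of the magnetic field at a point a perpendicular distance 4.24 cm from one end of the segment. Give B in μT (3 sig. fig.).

For a finite straight segment, B = (μ₀I/4πd)(sinθ₁ + sinθ₂), where θ₁, θ₂ are the angles from the perpendicular to each end.
The perpendicular foot is at one end, so the two end-offsets along the wire are 0 and L = 0.0524 m.
sinθ₁ = 0/√(0²+0.0424²) = 0.0000; sinθ₂ = 0.0524/√(0.0524²+0.0424²) = 0.7774.
B = (4π×10⁻⁷ × 4.89) / (4π × 0.0424) × (0.0000 + 0.7774) = 8.97×10⁻⁶ T.

B ≈ 8.97 μT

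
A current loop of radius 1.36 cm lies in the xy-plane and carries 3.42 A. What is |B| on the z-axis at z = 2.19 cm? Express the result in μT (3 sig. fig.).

On the axis of a circular loop, B = μ₀IR² / [2(R²+z²)^(3/2)].
R² + z² = (0.0136)² + (0.0219)² = 0.0006646 m², and (R²+z²)^(3/2) = 1.71×10⁻⁵ m³.
B = (4π×10⁻⁷ × 3.42 × 0.000185) / (2 × 1.71×10⁻⁵) = 2.32×10⁻⁵ T.

B ≈ 23.2 μT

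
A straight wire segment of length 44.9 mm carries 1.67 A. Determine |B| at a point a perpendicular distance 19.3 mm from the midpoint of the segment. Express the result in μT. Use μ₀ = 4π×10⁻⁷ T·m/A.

B ≈ 13.1 μT

For a finite straight segment, B = (μ₀I/4πd)(sinθ₁ + sinθ₂), where θ₁, θ₂ are the angles from the perpendicular to each end.
The perpendicular from the point meets the wire at its midpoint, so each end is L/2 = 0.02245 m away along the wire.
sinθ₁ = 0.02245/√(0.02245²+0.0193²) = 0.7583; sinθ₂ = 0.02245/√(0.02245²+0.0193²) = 0.7583.
B = (4π×10⁻⁷ × 1.67) / (4π × 0.0193) × (0.7583 + 0.7583) = 1.31×10⁻⁵ T.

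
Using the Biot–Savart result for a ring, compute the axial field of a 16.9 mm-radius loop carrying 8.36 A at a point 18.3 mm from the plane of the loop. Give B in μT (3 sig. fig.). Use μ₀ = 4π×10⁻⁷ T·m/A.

B ≈ 97.1 μT

On the axis of a circular loop, B = μ₀IR² / [2(R²+z²)^(3/2)].
R² + z² = (0.0169)² + (0.0183)² = 0.0006205 m², and (R²+z²)^(3/2) = 1.55×10⁻⁵ m³.
B = (4π×10⁻⁷ × 8.36 × 0.0002856) / (2 × 1.55×10⁻⁵) = 9.71×10⁻⁵ T.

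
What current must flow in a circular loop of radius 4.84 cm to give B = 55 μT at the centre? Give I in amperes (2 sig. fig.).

At the centre of a circular loop B = μ₀I/(2R), so I = 2RB/μ₀.
With R = 0.0484 m, I = 2 × 0.0484 × 5.50×10⁻⁵ / (4π×10⁻⁷) = 4.24 A.

I ≈ 4.2 A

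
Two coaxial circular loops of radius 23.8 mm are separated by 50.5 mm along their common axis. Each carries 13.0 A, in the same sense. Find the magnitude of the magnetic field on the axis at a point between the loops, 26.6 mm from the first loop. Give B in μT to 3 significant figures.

Each loop contributes B = μ₀IR²/[2(R²+z²)^(3/2)] on the axis, with z measured from that loop.
Loop 1 (z = 0.0266 m): B₁ = 1.02×10⁻⁴ T. Loop 2 (z = 0.0239 m): B₂ = 1.21×10⁻⁴ T.
The fields add: B = B₁ + B₂ = 2.22×10⁻⁴ T.

B ≈ 222 μT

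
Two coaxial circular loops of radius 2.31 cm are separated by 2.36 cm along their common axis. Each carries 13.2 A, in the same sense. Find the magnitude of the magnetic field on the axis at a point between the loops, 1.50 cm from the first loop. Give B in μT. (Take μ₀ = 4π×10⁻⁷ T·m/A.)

B ≈ 507 μT

Each loop contributes B = μ₀IR²/[2(R²+z²)^(3/2)] on the axis, with z measured from that loop.
Loop 1 (z = 0.015 m): B₁ = 2.12×10⁻⁴ T. Loop 2 (z = 0.0086 m): B₂ = 2.96×10⁻⁴ T.
The fields add: B = B₁ + B₂ = 5.07×10⁻⁴ T.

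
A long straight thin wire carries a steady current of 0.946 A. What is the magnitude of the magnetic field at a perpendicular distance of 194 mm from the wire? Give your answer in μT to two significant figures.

For an infinitely long straight wire, B = μ₀I/(2πd).
B = (4π×10⁻⁷ × 0.946) / (2π × 0.194) = 9.75×10⁻⁷ T.

B ≈ 0.98 μT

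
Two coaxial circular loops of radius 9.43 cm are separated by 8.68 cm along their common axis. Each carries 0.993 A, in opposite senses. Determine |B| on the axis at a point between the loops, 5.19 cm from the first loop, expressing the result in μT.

Each loop contributes B = μ₀IR²/[2(R²+z²)^(3/2)] on the axis, with z measured from that loop.
Loop 1 (z = 0.0519 m): B₁ = 4.45×10⁻⁶ T. Loop 2 (z = 0.0349 m): B₂ = 5.46×10⁻⁶ T.
The fields oppose: B = |B₁ − B₂| = 1.01×10⁻⁶ T.

B ≈ 1.01 μT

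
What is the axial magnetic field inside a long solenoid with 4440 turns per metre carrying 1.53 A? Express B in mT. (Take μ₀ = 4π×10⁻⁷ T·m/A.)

Inside a long solenoid, B = μ₀nI with n = 4440 turns/m.
B = 4π×10⁻⁷ × 4440 × 1.53 = 8.54×10⁻³ T.

B ≈ 8.54 mT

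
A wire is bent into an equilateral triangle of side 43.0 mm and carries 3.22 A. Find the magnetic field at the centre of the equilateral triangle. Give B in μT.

Each side is a finite straight segment at perpendicular distance d = a/(2 tan(π/3)) = 0.01241 m from the centre, with end-angles ±π/3.
One side contributes B₁ = (μ₀I/4πd)·2 sin(π/3) = 4.49×10⁻⁵ T.
All 3 sides add in the same direction: B = 3 × 4.49×10⁻⁵ = 1.35×10⁻⁴ T.

B ≈ 135 μT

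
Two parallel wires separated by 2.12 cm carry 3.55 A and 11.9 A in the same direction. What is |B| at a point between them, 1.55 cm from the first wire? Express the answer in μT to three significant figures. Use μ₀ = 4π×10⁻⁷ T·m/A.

Each long wire gives B = μ₀I/(2πd). Distances are d₁ = 0.0155 m and d₂ = 0.0057 m.
B₁ = 4.58×10⁻⁵ T, B₂ = 4.18×10⁻⁴ T.
Between parallel currents the two contributions point in opposite directions, so they subtract. B = |B₁ − B₂| = |4.58×10⁻⁵ − 4.18×10⁻⁴| = 3.72×10⁻⁴ T.

B ≈ 372 μT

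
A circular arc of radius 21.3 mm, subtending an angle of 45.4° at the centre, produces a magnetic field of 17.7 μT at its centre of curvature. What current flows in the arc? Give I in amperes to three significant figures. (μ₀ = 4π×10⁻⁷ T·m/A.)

I ≈ 4.76 A

For a circular arc, B = μ₀Iφ/(4πR) with φ in radians; here φ = 0.7924 rad.
So I = 4πRB/(μ₀φ) = 4π × 0.0213 × 1.77×10⁻⁵ / (4π×10⁻⁷ × 0.7924) = 4.76 A.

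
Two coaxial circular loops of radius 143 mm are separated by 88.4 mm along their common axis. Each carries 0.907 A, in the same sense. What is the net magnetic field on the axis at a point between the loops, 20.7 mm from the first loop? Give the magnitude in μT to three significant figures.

Each loop contributes B = μ₀IR²/[2(R²+z²)^(3/2)] on the axis, with z measured from that loop.
Loop 1 (z = 0.0207 m): B₁ = 3.86×10⁻⁶ T. Loop 2 (z = 0.0677 m): B₂ = 2.94×10⁻⁶ T.
The fields add: B = B₁ + B₂ = 6.81×10⁻⁶ T.

B ≈ 6.81 μT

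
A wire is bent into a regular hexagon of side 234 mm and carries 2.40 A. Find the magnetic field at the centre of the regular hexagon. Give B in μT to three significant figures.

B ≈ 7.11 μT

Each side is a finite straight segment at perpendicular distance d = a/(2 tan(π/6)) = 0.2026 m from the centre, with end-angles ±π/6.
One side contributes B₁ = (μ₀I/4πd)·2 sin(π/6) = 1.18×10⁻⁶ T.
All 6 sides add in the same direction: B = 6 × 1.18×10⁻⁶ = 7.11×10⁻⁶ T.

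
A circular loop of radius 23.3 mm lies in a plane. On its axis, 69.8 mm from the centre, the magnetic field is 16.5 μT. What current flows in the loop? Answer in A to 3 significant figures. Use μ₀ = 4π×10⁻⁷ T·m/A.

I ≈ 19.3 A

On the axis of a loop, B = μ₀IR²/[2(R²+z²)^(3/2)], so I = 2B(R²+z²)^(3/2)/(μ₀R²).
R² + z² = 0.0005429 + 0.004872 = 0.005415 m²; raised to 3/2 gives 3.98×10⁻⁴ m³.
I = 2 × 1.65×10⁻⁵ × 3.98×10⁻⁴ / (1.26×10⁻⁶ × 0.0005429) = 19.3 A.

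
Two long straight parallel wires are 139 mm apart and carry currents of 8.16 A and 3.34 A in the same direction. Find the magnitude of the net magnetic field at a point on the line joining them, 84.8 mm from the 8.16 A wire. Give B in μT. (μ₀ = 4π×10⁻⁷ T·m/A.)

Each long wire gives B = μ₀I/(2πd). Distances are d₁ = 0.0848 m and d₂ = 0.0542 m.
B₁ = 1.92×10⁻⁵ T, B₂ = 1.23×10⁻⁵ T.
Between parallel currents the two contributions point in opposite directions, so they subtract. B = |B₁ − B₂| = |1.92×10⁻⁵ − 1.23×10⁻⁵| = 6.92×10⁻⁶ T.

B ≈ 6.92 μT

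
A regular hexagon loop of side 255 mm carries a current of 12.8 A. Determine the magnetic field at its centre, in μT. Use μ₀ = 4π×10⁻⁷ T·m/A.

B ≈ 34.8 μT

Each side is a finite straight segment at perpendicular distance d = a/(2 tan(π/6)) = 0.2208 m from the centre, with end-angles ±π/6.
One side contributes B₁ = (μ₀I/4πd)·2 sin(π/6) = 5.80×10⁻⁶ T.
All 6 sides add in the same direction: B = 6 × 5.80×10⁻⁶ = 3.48×10⁻⁵ T.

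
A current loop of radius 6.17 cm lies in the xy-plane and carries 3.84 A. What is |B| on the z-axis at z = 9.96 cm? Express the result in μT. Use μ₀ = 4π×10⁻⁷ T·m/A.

B ≈ 5.71 μT

On the axis of a circular loop, B = μ₀IR² / [2(R²+z²)^(3/2)].
R² + z² = (0.0617)² + (0.0996)² = 0.01373 m², and (R²+z²)^(3/2) = 1.61×10⁻³ m³.
B = (4π×10⁻⁷ × 3.84 × 0.003807) / (2 × 1.61×10⁻³) = 5.71×10⁻⁶ T.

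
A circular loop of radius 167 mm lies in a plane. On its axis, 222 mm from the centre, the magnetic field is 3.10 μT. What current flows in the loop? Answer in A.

I ≈ 3.79 A

On the axis of a loop, B = μ₀IR²/[2(R²+z²)^(3/2)], so I = 2B(R²+z²)^(3/2)/(μ₀R²).
R² + z² = 0.02789 + 0.04928 = 0.07717 m²; raised to 3/2 gives 2.14×10⁻² m³.
I = 2 × 3.10×10⁻⁶ × 2.14×10⁻² / (1.26×10⁻⁶ × 0.02789) = 3.79 A.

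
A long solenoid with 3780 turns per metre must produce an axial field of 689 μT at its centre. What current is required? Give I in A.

I ≈ 0.145 A

Inside a long solenoid B = μ₀nI with n = 3780 m⁻¹, so I = B/(μ₀n).
I = 6.89×10⁻⁴ / (4π×10⁻⁷ × 3780) = 0.145 A.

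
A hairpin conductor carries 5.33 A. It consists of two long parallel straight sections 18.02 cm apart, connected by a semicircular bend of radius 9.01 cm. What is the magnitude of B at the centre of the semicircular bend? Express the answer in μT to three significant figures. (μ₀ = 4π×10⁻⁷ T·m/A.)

B ≈ 30.4 μT

The semicircular arc contributes B_arc = μ₀I·π/(4πR) = μ₀I/(4R) = 1.86×10⁻⁵ T.
Each semi-infinite lead is at perpendicular distance R = 0.0901 m from the centre, with the perpendicular foot at its near end, so it contributes μ₀I/(4πR); both point the same way, together 1.18×10⁻⁵ T.
Arc and leads all point the same direction: B = 1.86×10⁻⁵ + 1.18×10⁻⁵ = 3.04×10⁻⁵ T.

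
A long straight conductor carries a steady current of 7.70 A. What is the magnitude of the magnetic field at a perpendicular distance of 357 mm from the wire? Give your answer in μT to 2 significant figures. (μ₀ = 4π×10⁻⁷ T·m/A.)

B ≈ 4.3 μT

For an infinitely long straight wire, B = μ₀I/(2πd).
B = (4π×10⁻⁷ × 7.70) / (2π × 0.357) = 4.31×10⁻⁶ T.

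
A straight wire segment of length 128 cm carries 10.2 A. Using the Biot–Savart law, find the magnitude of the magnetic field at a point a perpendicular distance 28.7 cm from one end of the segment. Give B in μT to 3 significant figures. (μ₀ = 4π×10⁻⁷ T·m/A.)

For a finite straight segment, B = (μ₀I/4πd)(sinθ₁ + sinθ₂), where θ₁, θ₂ are the angles from the perpendicular to each end.
The perpendicular foot is at one end, so the two end-offsets along the wire are 0 and L = 1.28 m.
sinθ₁ = 0/√(0²+0.287²) = 0.0000; sinθ₂ = 1.28/√(1.28²+0.287²) = 0.9758.
B = (4π×10⁻⁷ × 10.2) / (4π × 0.287) × (0.0000 + 0.9758) = 3.47×10⁻⁶ T.

B ≈ 3.47 μT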